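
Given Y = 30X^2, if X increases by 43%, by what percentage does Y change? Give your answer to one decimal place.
104.5%

For Y = 30X^2:
If X → X(1 + 0.43)
Then Y → Y · (1 + 0.43)^2
     = Y · 2.0449

Percentage change = ((1 + 0.43)^2 − 1) × 100% ≈ 104.5%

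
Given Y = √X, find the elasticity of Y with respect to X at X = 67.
Elasticity = 1/2

Elasticity = (dY/dX) · (X/Y)

dY/dX = 1/(2·√X)
At X = 67: dY/dX = √67/134, Y = √67

Elasticity = (√67/134) · (67 / (√67)) = 1/2

Interpretation: for a small percentage change in X, the percentage change in Y is approximately 0.50 times as large.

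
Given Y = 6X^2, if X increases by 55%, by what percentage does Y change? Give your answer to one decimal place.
140.3%

For Y = 6X^2:
If X → X(1 + 0.55)
Then Y → Y · (1 + 0.55)^2
     = Y · 2.4025

Percentage change = ((1 + 0.55)^2 − 1) × 100% ≈ 140.3%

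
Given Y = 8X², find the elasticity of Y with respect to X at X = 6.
Elasticity = 2

Elasticity = (dY/dX) · (X/Y)

dY/dX = 16·X
At X = 6: dY/dX = 96, Y = 288

Elasticity = 96 · (6 / 288) = 2

Interpretation: for a small percentage change in X, the percentage change in Y is approximately 2.00 times as large.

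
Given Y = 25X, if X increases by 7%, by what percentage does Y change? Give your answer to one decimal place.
7.0%

For Y = 25X:
If X → X(1 + 0.07)
Then Y → Y · (1 + 0.07)^1
     = Y · 1.0700

Percentage change = ((1 + 0.07)^1 − 1) × 100% = 7.0%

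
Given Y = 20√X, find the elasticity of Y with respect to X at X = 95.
Elasticity = 1/2

Elasticity = (dY/dX) · (X/Y)

dY/dX = 10/√X
At X = 95: dY/dX = 2·√95/19, Y = 20·√95

Elasticity = (2·√95/19) · (95 / (20·√95)) = 1/2

Interpretation: for a small percentage change in X, the percentage change in Y is approximately 0.50 times as large.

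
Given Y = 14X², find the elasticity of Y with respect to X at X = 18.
Elasticity = 2

Elasticity = (dY/dX) · (X/Y)

dY/dX = 28·X
At X = 18: dY/dX = 504, Y = 4536

Elasticity = 504 · (18 / 4536) = 2

Interpretation: for a small percentage change in X, the percentage change in Y is approximately 2.00 times as large.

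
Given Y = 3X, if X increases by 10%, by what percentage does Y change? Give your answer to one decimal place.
10.0%

For Y = 3X:
If X → X(1 + 0.1)
Then Y → Y · (1 + 0.1)^1
     = Y · 1.1000

Percentage change = ((1 + 0.1)^1 − 1) × 100% = 10.0%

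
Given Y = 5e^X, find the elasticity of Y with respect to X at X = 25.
Elasticity = 25

Elasticity = (dY/dX) · (X/Y)

dY/dX = 5·e^X
At X = 25: dY/dX = 5·e^25, Y = 5·e^25

Elasticity = (5·e^25) · (25 / (5·e^25)) = 25

Interpretation: for a small percentage change in X, the percentage change in Y is approximately 25.00 times as large.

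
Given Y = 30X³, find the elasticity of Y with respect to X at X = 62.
Elasticity = 3

Elasticity = (dY/dX) · (X/Y)

dY/dX = 90·X²
At X = 62: dY/dX = 345960, Y = 7149840

Elasticity = 345960 · (62 / 7149840) = 3

Interpretation: for a small percentage change in X, the percentage change in Y is approximately 3.00 times as large.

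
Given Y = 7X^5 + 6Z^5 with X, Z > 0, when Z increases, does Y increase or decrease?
Y increases

Taking the partial derivative:
∂Y/∂Z = 30Z^4

∂Y/∂Z = 30Z^4 > 0 (assuming positive values)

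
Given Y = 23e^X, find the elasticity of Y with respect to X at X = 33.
Elasticity = 33

Elasticity = (dY/dX) · (X/Y)

dY/dX = 23·e^X
At X = 33: dY/dX = 23·e^33, Y = 23·e^33

Elasticity = (23·e^33) · (33 / (23·e^33)) = 33

Interpretation: for a small percentage change in X, the percentage change in Y is approximately 33.00 times as large.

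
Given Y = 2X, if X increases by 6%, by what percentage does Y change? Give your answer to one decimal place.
6.0%

For Y = 2X:
If X → X(1 + 0.06)
Then Y → Y · (1 + 0.06)^1
     = Y · 1.0600

Percentage change = ((1 + 0.06)^1 − 1) × 100% = 6.0%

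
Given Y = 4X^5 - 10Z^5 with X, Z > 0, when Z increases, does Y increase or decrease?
Y decreases

Taking the partial derivative:
∂Y/∂Z = -50Z^4

∂Y/∂Z = -50Z^4 < 0 (assuming positive values)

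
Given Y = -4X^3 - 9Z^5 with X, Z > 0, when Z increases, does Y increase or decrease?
Y decreases

Taking the partial derivative:
∂Y/∂Z = -45Z^4

∂Y/∂Z = -45Z^4 < 0 (assuming positive values)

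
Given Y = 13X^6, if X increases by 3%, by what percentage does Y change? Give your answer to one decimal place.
19.4%

For Y = 13X^6:
If X → X(1 + 0.03)
Then Y → Y · (1 + 0.03)^6
     ≈ Y · 1.1941

Percentage change = ((1 + 0.03)^6 − 1) × 100% ≈ 19.4%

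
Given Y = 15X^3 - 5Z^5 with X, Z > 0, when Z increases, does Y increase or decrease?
Y decreases

Taking the partial derivative:
∂Y/∂Z = -25Z^4

∂Y/∂Z = -25Z^4 < 0 (assuming positive values)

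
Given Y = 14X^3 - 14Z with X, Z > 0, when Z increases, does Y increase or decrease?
Y decreases

Taking the partial derivative:
∂Y/∂Z = -14

∂Y/∂Z = -14 < 0 (assuming positive values)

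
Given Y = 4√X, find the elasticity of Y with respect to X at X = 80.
Elasticity = 1/2

Elasticity = (dY/dX) · (X/Y)

dY/dX = 2/√X
At X = 80: dY/dX = √5/10, Y = 16·√5

Elasticity = (√5/10) · (80 / (16·√5)) = 1/2

Interpretation: for a small percentage change in X, the percentage change in Y is approximately 0.50 times as large.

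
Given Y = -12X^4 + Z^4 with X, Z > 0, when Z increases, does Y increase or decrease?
Y increases

Taking the partial derivative:
∂Y/∂Z = 4Z^3

∂Y/∂Z = 4Z^3 > 0 (assuming positive values)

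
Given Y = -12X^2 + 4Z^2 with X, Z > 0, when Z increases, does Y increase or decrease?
Y increases

Taking the partial derivative:
∂Y/∂Z = 8Z

∂Y/∂Z = 8Z > 0 (assuming positive values)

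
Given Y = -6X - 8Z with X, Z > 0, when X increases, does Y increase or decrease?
Y decreases

Taking the partial derivative:
∂Y/∂X = -6

∂Y/∂X = -6 < 0 (assuming positive values)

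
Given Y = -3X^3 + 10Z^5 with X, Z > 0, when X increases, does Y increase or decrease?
Y decreases

Taking the partial derivative:
∂Y/∂X = -9X^2

∂Y/∂X = -9X^2 < 0 (assuming positive values)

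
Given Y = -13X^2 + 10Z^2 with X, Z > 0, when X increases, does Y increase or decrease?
Y decreases

Taking the partial derivative:
∂Y/∂X = -26X

∂Y/∂X = -26X < 0 (assuming positive values)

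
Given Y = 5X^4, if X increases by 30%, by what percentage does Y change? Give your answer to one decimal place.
185.6%

For Y = 5X^4:
If X → X(1 + 0.3)
Then Y → Y · (1 + 0.3)^4
     = Y · 2.8561

Percentage change = ((1 + 0.3)^4 − 1) × 100% ≈ 185.6%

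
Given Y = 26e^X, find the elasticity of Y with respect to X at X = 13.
Elasticity = 13

Elasticity = (dY/dX) · (X/Y)

dY/dX = 26·e^X
At X = 13: dY/dX = 26·e^13, Y = 26·e^13

Elasticity = (26·e^13) · (13 / (26·e^13)) = 13

Interpretation: for a small percentage change in X, the percentage change in Y is approximately 13.00 times as large.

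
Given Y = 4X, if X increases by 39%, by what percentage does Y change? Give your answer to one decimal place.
39.0%

For Y = 4X:
If X → X(1 + 0.39)
Then Y → Y · (1 + 0.39)^1
     = Y · 1.3900

Percentage change = ((1 + 0.39)^1 − 1) × 100% = 39.0%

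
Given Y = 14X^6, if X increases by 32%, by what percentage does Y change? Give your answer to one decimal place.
429.0%

For Y = 14X^6:
If X → X(1 + 0.32)
Then Y → Y · (1 + 0.32)^6
     ≈ Y · 5.2899

Percentage change = ((1 + 0.32)^6 − 1) × 100% ≈ 429.0%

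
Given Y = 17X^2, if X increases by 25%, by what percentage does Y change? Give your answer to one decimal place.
56.3%

For Y = 17X^2:
If X → X(1 + 0.25)
Then Y → Y · (1 + 0.25)^2
     = Y · 1.5625

Percentage change = ((1 + 0.25)^2 − 1) × 100% ≈ 56.3%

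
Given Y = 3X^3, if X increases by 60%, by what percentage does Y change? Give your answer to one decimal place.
309.6%

For Y = 3X^3:
If X → X(1 + 0.6)
Then Y → Y · (1 + 0.6)^3
     = Y · 4.0960

Percentage change = ((1 + 0.6)^3 − 1) × 100% = 309.6%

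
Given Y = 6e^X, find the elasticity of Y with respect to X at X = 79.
Elasticity = 79

Elasticity = (dY/dX) · (X/Y)

dY/dX = 6·e^X
At X = 79: dY/dX = 6·e^79, Y = 6·e^79

Elasticity = (6·e^79) · (79 / (6·e^79)) = 79

Interpretation: for a small percentage change in X, the percentage change in Y is approximately 79.00 times as large.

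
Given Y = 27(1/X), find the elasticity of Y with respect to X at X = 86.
Elasticity = -1

Elasticity = (dY/dX) · (X/Y)

dY/dX = -27/X²
At X = 86: dY/dX = -27/7396, Y = 27/86

Elasticity = (-27/7396) · (86 / (27/86)) = -1

Interpretation: for a small percentage change in X, the percentage change in Y is approximately -1.00 times as large.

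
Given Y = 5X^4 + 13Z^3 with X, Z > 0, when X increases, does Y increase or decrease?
Y increases

Taking the partial derivative:
∂Y/∂X = 20X^3

∂Y/∂X = 20X^3 > 0 (assuming positive values)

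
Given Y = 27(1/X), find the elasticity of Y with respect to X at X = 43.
Elasticity = -1

Elasticity = (dY/dX) · (X/Y)

dY/dX = -27/X²
At X = 43: dY/dX = -27/1849, Y = 27/43

Elasticity = (-27/1849) · (43 / (27/43)) = -1

Interpretation: for a small percentage change in X, the percentage change in Y is approximately -1.00 times as large.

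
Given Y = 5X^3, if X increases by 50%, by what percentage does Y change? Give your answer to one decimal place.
237.5%

For Y = 5X^3:
If X → X(1 + 0.5)
Then Y → Y · (1 + 0.5)^3
     = Y · 3.3750

Percentage change = ((1 + 0.5)^3 − 1) × 100% = 237.5%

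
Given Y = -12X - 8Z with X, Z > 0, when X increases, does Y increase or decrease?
Y decreases

Taking the partial derivative:
∂Y/∂X = -12

∂Y/∂X = -12 < 0 (assuming positive values)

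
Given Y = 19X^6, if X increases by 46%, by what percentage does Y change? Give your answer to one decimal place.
868.5%

For Y = 19X^6:
If X → X(1 + 0.46)
Then Y → Y · (1 + 0.46)^6
     ≈ Y · 9.6854

Percentage change = ((1 + 0.46)^6 − 1) × 100% ≈ 868.5%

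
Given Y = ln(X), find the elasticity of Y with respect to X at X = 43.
Elasticity = 1/ln(43) ≈ 0.2659

Elasticity = (dY/dX) · (X/Y)

dY/dX = 1/X
At X = 43: dY/dX = 1/43, Y = ln(43)

Elasticity = (1/43) · (43 / (ln(43))) = 1/ln(43) ≈ 0.2659

Interpretation: for a small percentage change in X, the percentage change in Y is approximately 0.27 times as large.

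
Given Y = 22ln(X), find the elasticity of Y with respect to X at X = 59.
Elasticity = 1/ln(59) ≈ 0.2452

Elasticity = (dY/dX) · (X/Y)

dY/dX = 22/X
At X = 59: dY/dX = 22/59, Y = 22·ln(59)

Elasticity = (22/59) · (59 / (22·ln(59))) = 1/ln(59) ≈ 0.2452

Interpretation: for a small percentage change in X, the percentage change in Y is approximately 0.25 times as large.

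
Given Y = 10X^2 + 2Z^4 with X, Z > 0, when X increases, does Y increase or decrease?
Y increases

Taking the partial derivative:
∂Y/∂X = 20X

∂Y/∂X = 20X > 0 (assuming positive values)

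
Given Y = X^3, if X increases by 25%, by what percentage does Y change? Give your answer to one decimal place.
95.3%

For Y = X^3:
If X → X(1 + 0.25)
Then Y → Y · (1 + 0.25)^3
     ≈ Y · 1.9531

Percentage change = ((1 + 0.25)^3 − 1) × 100% ≈ 95.3%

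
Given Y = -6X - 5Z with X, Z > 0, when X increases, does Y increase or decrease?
Y decreases

Taking the partial derivative:
∂Y/∂X = -6

∂Y/∂X = -6 < 0 (assuming positive values)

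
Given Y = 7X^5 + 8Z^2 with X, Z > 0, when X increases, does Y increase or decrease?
Y increases

Taking the partial derivative:
∂Y/∂X = 35X^4

∂Y/∂X = 35X^4 > 0 (assuming positive values)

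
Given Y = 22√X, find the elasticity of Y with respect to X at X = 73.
Elasticity = 1/2

Elasticity = (dY/dX) · (X/Y)

dY/dX = 11/√X
At X = 73: dY/dX = 11·√73/73, Y = 22·√73

Elasticity = (11·√73/73) · (73 / (22·√73)) = 1/2

Interpretation: for a small percentage change in X, the percentage change in Y is approximately 0.50 times as large.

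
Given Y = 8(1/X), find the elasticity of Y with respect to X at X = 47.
Elasticity = -1

Elasticity = (dY/dX) · (X/Y)

dY/dX = -8/X²
At X = 47: dY/dX = -8/2209, Y = 8/47

Elasticity = (-8/2209) · (47 / (8/47)) = -1

Interpretation: for a small percentage change in X, the percentage change in Y is approximately -1.00 times as large.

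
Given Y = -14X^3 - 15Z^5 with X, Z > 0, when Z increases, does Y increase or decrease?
Y decreases

Taking the partial derivative:
∂Y/∂Z = -75Z^4

∂Y/∂Z = -75Z^4 < 0 (assuming positive values)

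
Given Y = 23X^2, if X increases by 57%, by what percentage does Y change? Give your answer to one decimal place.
146.5%

For Y = 23X^2:
If X → X(1 + 0.57)
Then Y → Y · (1 + 0.57)^2
     = Y · 2.4649

Percentage change = ((1 + 0.57)^2 − 1) × 100% ≈ 146.5%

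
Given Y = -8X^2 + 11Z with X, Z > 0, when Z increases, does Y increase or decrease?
Y increases

Taking the partial derivative:
∂Y/∂Z = 11

∂Y/∂Z = 11 > 0 (assuming positive values)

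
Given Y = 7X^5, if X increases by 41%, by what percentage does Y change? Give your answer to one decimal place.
457.3%

For Y = 7X^5:
If X → X(1 + 0.41)
Then Y → Y · (1 + 0.41)^5
     ≈ Y · 5.5731

Percentage change = ((1 + 0.41)^5 − 1) × 100% ≈ 457.3%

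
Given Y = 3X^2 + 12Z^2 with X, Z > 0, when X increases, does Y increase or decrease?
Y increases

Taking the partial derivative:
∂Y/∂X = 6X

∂Y/∂X = 6X > 0 (assuming positive values)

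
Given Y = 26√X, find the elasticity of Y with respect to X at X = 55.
Elasticity = 1/2

Elasticity = (dY/dX) · (X/Y)

dY/dX = 13/√X
At X = 55: dY/dX = 13·√55/55, Y = 26·√55

Elasticity = (13·√55/55) · (55 / (26·√55)) = 1/2

Interpretation: for a small percentage change in X, the percentage change in Y is approximately 0.50 times as large.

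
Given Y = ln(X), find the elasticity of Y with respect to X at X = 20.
Elasticity = 1/ln(20) ≈ 0.3338

Elasticity = (dY/dX) · (X/Y)

dY/dX = 1/X
At X = 20: dY/dX = 1/20, Y = ln(20)

Elasticity = (1/20) · (20 / (ln(20))) = 1/ln(20) ≈ 0.3338

Interpretation: for a small percentage change in X, the percentage change in Y is approximately 0.33 times as large.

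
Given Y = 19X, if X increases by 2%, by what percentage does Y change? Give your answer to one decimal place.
2.0%

For Y = 19X:
If X → X(1 + 0.02)
Then Y → Y · (1 + 0.02)^1
     = Y · 1.0200

Percentage change = ((1 + 0.02)^1 − 1) × 100% = 2.0%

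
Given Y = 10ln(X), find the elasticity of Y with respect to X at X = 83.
Elasticity = 1/ln(83) ≈ 0.2263

Elasticity = (dY/dX) · (X/Y)

dY/dX = 10/X
At X = 83: dY/dX = 10/83, Y = 10·ln(83)

Elasticity = (10/83) · (83 / (10·ln(83))) = 1/ln(83) ≈ 0.2263

Interpretation: for a small percentage change in X, the percentage change in Y is approximately 0.23 times as large.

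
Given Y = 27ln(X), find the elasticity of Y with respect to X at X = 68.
Elasticity = 1/ln(68) ≈ 0.2370

Elasticity = (dY/dX) · (X/Y)

dY/dX = 27/X
At X = 68: dY/dX = 27/68, Y = 27·ln(68)

Elasticity = (27/68) · (68 / (27·ln(68))) = 1/ln(68) ≈ 0.2370

Interpretation: for a small percentage change in X, the percentage change in Y is approximately 0.24 times as large.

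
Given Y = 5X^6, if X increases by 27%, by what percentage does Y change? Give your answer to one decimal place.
319.6%

For Y = 5X^6:
If X → X(1 + 0.27)
Then Y → Y · (1 + 0.27)^6
     ≈ Y · 4.1959

Percentage change = ((1 + 0.27)^6 − 1) × 100% ≈ 319.6%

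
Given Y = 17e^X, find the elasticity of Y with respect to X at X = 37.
Elasticity = 37

Elasticity = (dY/dX) · (X/Y)

dY/dX = 17·e^X
At X = 37: dY/dX = 17·e^37, Y = 17·e^37

Elasticity = (17·e^37) · (37 / (17·e^37)) = 37

Interpretation: for a small percentage change in X, the percentage change in Y is approximately 37.00 times as large.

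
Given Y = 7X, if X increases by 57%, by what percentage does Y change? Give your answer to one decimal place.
57.0%

For Y = 7X:
If X → X(1 + 0.57)
Then Y → Y · (1 + 0.57)^1
     = Y · 1.5700

Percentage change = ((1 + 0.57)^1 − 1) × 100% = 57.0%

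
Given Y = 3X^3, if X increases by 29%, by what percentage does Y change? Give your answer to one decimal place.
114.7%

For Y = 3X^3:
If X → X(1 + 0.29)
Then Y → Y · (1 + 0.29)^3
     ≈ Y · 2.1467

Percentage change = ((1 + 0.29)^3 − 1) × 100% ≈ 114.7%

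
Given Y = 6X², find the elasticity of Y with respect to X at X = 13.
Elasticity = 2

Elasticity = (dY/dX) · (X/Y)

dY/dX = 12·X
At X = 13: dY/dX = 156, Y = 1014

Elasticity = 156 · (13 / 1014) = 2

Interpretation: for a small percentage change in X, the percentage change in Y is approximately 2.00 times as large.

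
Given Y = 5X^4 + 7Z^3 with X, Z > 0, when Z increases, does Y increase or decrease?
Y increases

Taking the partial derivative:
∂Y/∂Z = 21Z^2

∂Y/∂Z = 21Z^2 > 0 (assuming positive values)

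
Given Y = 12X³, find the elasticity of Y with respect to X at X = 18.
Elasticity = 3

Elasticity = (dY/dX) · (X/Y)

dY/dX = 36·X²
At X = 18: dY/dX = 11664, Y = 69984

Elasticity = 11664 · (18 / 69984) = 3

Interpretation: for a small percentage change in X, the percentage change in Y is approximately 3.00 times as large.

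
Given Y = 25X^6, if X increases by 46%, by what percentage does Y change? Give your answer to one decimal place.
868.5%

For Y = 25X^6:
If X → X(1 + 0.46)
Then Y → Y · (1 + 0.46)^6
     ≈ Y · 9.6854

Percentage change = ((1 + 0.46)^6 − 1) × 100% ≈ 868.5%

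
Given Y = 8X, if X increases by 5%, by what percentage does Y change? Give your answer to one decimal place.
5.0%

For Y = 8X:
If X → X(1 + 0.05)
Then Y → Y · (1 + 0.05)^1
     = Y · 1.0500

Percentage change = ((1 + 0.05)^1 − 1) × 100% = 5.0%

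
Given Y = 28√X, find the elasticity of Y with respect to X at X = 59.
Elasticity = 1/2

Elasticity = (dY/dX) · (X/Y)

dY/dX = 14/√X
At X = 59: dY/dX = 14·√59/59, Y = 28·√59

Elasticity = (14·√59/59) · (59 / (28·√59)) = 1/2

Interpretation: for a small percentage change in X, the percentage change in Y is approximately 0.50 times as large.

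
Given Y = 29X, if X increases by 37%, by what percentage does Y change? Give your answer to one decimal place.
37.0%

For Y = 29X:
If X → X(1 + 0.37)
Then Y → Y · (1 + 0.37)^1
     = Y · 1.3700

Percentage change = ((1 + 0.37)^1 − 1) × 100% = 37.0%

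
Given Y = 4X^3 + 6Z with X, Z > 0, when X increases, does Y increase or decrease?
Y increases

Taking the partial derivative:
∂Y/∂X = 12X^2

∂Y/∂X = 12X^2 > 0 (assuming positive values)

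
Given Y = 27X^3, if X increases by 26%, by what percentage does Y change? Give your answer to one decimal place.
100.0%

For Y = 27X^3:
If X → X(1 + 0.26)
Then Y → Y · (1 + 0.26)^3
     ≈ Y · 2.0004

Percentage change = ((1 + 0.26)^3 − 1) × 100% ≈ 100.0%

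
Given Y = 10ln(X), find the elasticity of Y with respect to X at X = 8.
Elasticity = 1/ln(8) ≈ 0.4809

Elasticity = (dY/dX) · (X/Y)

dY/dX = 10/X
At X = 8: dY/dX = 5/4, Y = 10·ln(8)

Elasticity = (5/4) · (8 / (10·ln(8))) = 1/ln(8) ≈ 0.4809

Interpretation: for a small percentage change in X, the percentage change in Y is approximately 0.48 times as large.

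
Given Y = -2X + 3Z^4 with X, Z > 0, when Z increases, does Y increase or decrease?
Y increases

Taking the partial derivative:
∂Y/∂Z = 12Z^3

∂Y/∂Z = 12Z^3 > 0 (assuming positive values)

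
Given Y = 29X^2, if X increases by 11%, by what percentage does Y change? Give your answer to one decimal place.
23.2%

For Y = 29X^2:
If X → X(1 + 0.11)
Then Y → Y · (1 + 0.11)^2
     = Y · 1.2321

Percentage change = ((1 + 0.11)^2 − 1) × 100% ≈ 23.2%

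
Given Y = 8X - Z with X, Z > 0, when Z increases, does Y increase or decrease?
Y decreases

Taking the partial derivative:
∂Y/∂Z = -1

∂Y/∂Z = -1 < 0 (assuming positive values)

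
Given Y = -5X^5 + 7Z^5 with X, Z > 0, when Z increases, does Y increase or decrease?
Y increases

Taking the partial derivative:
∂Y/∂Z = 35Z^4

∂Y/∂Z = 35Z^4 > 0 (assuming positive values)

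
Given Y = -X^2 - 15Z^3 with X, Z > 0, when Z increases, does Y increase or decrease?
Y decreases

Taking the partial derivative:
∂Y/∂Z = -45Z^2

∂Y/∂Z = -45Z^2 < 0 (assuming positive values)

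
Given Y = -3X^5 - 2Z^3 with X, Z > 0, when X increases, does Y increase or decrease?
Y decreases

Taking the partial derivative:
∂Y/∂X = -15X^4

∂Y/∂X = -15X^4 < 0 (assuming positive values)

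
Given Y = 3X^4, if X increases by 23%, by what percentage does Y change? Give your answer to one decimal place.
128.9%

For Y = 3X^4:
If X → X(1 + 0.23)
Then Y → Y · (1 + 0.23)^4
     ≈ Y · 2.2889

Percentage change = ((1 + 0.23)^4 − 1) × 100% ≈ 128.9%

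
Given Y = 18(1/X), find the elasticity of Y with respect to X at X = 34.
Elasticity = -1

Elasticity = (dY/dX) · (X/Y)

dY/dX = -18/X²
At X = 34: dY/dX = -9/578, Y = 9/17

Elasticity = (-9/578) · (34 / (9/17)) = -1

Interpretation: for a small percentage change in X, the percentage change in Y is approximately -1.00 times as large.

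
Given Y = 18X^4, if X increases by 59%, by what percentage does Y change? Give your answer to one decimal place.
539.1%

For Y = 18X^4:
If X → X(1 + 0.59)
Then Y → Y · (1 + 0.59)^4
     ≈ Y · 6.3913

Percentage change = ((1 + 0.59)^4 − 1) × 100% ≈ 539.1%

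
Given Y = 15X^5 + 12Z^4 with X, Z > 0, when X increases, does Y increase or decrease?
Y increases

Taking the partial derivative:
∂Y/∂X = 75X^4

∂Y/∂X = 75X^4 > 0 (assuming positive values)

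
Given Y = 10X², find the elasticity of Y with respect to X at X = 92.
Elasticity = 2

Elasticity = (dY/dX) · (X/Y)

dY/dX = 20·X
At X = 92: dY/dX = 1840, Y = 84640

Elasticity = 1840 · (92 / 84640) = 2

Interpretation: for a small percentage change in X, the percentage change in Y is approximately 2.00 times as large.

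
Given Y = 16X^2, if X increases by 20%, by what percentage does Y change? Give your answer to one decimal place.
44.0%

For Y = 16X^2:
If X → X(1 + 0.2)
Then Y → Y · (1 + 0.2)^2
     = Y · 1.4400

Percentage change = ((1 + 0.2)^2 − 1) × 100% = 44.0%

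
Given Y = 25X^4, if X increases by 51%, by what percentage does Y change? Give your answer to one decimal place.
419.9%

For Y = 25X^4:
If X → X(1 + 0.51)
Then Y → Y · (1 + 0.51)^4
     ≈ Y · 5.1989

Percentage change = ((1 + 0.51)^4 − 1) × 100% ≈ 419.9%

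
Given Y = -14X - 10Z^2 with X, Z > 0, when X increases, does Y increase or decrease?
Y decreases

Taking the partial derivative:
∂Y/∂X = -14

∂Y/∂X = -14 < 0 (assuming positive values)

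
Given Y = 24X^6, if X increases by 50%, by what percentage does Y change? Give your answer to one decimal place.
1039.1%

For Y = 24X^6:
If X → X(1 + 0.5)
Then Y → Y · (1 + 0.5)^6
     ≈ Y · 11.3906

Percentage change = ((1 + 0.5)^6 − 1) × 100% ≈ 1039.1%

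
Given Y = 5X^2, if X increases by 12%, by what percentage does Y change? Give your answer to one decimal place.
25.4%

For Y = 5X^2:
If X → X(1 + 0.12)
Then Y → Y · (1 + 0.12)^2
     = Y · 1.2544

Percentage change = ((1 + 0.12)^2 − 1) × 100% ≈ 25.4%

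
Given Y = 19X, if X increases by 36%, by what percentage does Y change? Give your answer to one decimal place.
36.0%

For Y = 19X:
If X → X(1 + 0.36)
Then Y → Y · (1 + 0.36)^1
     = Y · 1.3600

Percentage change = ((1 + 0.36)^1 − 1) × 100% = 36.0%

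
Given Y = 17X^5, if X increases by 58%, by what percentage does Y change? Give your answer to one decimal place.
884.7%

For Y = 17X^5:
If X → X(1 + 0.58)
Then Y → Y · (1 + 0.58)^5
     ≈ Y · 9.8466

Percentage change = ((1 + 0.58)^5 − 1) × 100% ≈ 884.7%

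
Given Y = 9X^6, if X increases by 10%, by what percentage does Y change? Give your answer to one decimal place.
77.2%

For Y = 9X^6:
If X → X(1 + 0.1)
Then Y → Y · (1 + 0.1)^6
     ≈ Y · 1.7716

Percentage change = ((1 + 0.1)^6 − 1) × 100% ≈ 77.2%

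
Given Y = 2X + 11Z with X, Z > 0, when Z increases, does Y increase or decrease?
Y increases

Taking the partial derivative:
∂Y/∂Z = 11

∂Y/∂Z = 11 > 0 (assuming positive values)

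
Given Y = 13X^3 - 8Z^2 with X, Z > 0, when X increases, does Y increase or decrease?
Y increases

Taking the partial derivative:
∂Y/∂X = 39X^2

∂Y/∂X = 39X^2 > 0 (assuming positive values)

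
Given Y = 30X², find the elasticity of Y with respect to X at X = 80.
Elasticity = 2

Elasticity = (dY/dX) · (X/Y)

dY/dX = 60·X
At X = 80: dY/dX = 4800, Y = 192000

Elasticity = 4800 · (80 / 192000) = 2

Interpretation: for a small percentage change in X, the percentage change in Y is approximately 2.00 times as large.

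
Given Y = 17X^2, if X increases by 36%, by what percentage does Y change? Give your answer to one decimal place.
85.0%

For Y = 17X^2:
If X → X(1 + 0.36)
Then Y → Y · (1 + 0.36)^2
     = Y · 1.8496

Percentage change = ((1 + 0.36)^2 − 1) × 100% ≈ 85.0%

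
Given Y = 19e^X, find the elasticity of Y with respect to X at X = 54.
Elasticity = 54

Elasticity = (dY/dX) · (X/Y)

dY/dX = 19·e^X
At X = 54: dY/dX = 19·e^54, Y = 19·e^54

Elasticity = (19·e^54) · (54 / (19·e^54)) = 54

Interpretation: for a small percentage change in X, the percentage change in Y is approximately 54.00 times as large.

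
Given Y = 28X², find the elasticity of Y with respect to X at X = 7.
Elasticity = 2

Elasticity = (dY/dX) · (X/Y)

dY/dX = 56·X
At X = 7: dY/dX = 392, Y = 1372

Elasticity = 392 · (7 / 1372) = 2

Interpretation: for a small percentage change in X, the percentage change in Y is approximately 2.00 times as large.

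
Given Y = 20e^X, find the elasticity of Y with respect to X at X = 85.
Elasticity = 85

Elasticity = (dY/dX) · (X/Y)

dY/dX = 20·e^X
At X = 85: dY/dX = 20·e^85, Y = 20·e^85

Elasticity = (20·e^85) · (85 / (20·e^85)) = 85

Interpretation: for a small percentage change in X, the percentage change in Y is approximately 85.00 times as large.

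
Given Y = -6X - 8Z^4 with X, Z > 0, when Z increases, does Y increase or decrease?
Y decreases

Taking the partial derivative:
∂Y/∂Z = -32Z^3

∂Y/∂Z = -32Z^3 < 0 (assuming positive values)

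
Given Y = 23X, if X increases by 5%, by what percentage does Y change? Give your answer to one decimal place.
5.0%

For Y = 23X:
If X → X(1 + 0.05)
Then Y → Y · (1 + 0.05)^1
     = Y · 1.0500

Percentage change = ((1 + 0.05)^1 − 1) × 100% = 5.0%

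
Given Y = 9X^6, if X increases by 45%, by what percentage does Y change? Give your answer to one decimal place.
829.4%

For Y = 9X^6:
If X → X(1 + 0.45)
Then Y → Y · (1 + 0.45)^6
     ≈ Y · 9.2941

Percentage change = ((1 + 0.45)^6 − 1) × 100% ≈ 829.4%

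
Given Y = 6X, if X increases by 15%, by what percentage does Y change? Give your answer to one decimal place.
15.0%

For Y = 6X:
If X → X(1 + 0.15)
Then Y → Y · (1 + 0.15)^1
     = Y · 1.1500

Percentage change = ((1 + 0.15)^1 − 1) × 100% = 15.0%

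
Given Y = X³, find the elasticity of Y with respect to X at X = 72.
Elasticity = 3

Elasticity = (dY/dX) · (X/Y)

dY/dX = 3·X²
At X = 72: dY/dX = 15552, Y = 373248

Elasticity = 15552 · (72 / 373248) = 3

Interpretation: for a small percentage change in X, the percentage change in Y is approximately 3.00 times as large.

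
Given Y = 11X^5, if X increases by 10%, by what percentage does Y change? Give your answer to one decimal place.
61.1%

For Y = 11X^5:
If X → X(1 + 0.1)
Then Y → Y · (1 + 0.1)^5
     ≈ Y · 1.6105

Percentage change = ((1 + 0.1)^5 − 1) × 100% ≈ 61.1%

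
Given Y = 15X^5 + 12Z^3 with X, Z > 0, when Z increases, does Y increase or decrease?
Y increases

Taking the partial derivative:
∂Y/∂Z = 36Z^2

∂Y/∂Z = 36Z^2 > 0 (assuming positive values)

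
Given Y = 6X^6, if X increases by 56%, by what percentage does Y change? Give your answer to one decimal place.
1341.3%

For Y = 6X^6:
If X → X(1 + 0.56)
Then Y → Y · (1 + 0.56)^6
     ≈ Y · 14.4128

Percentage change = ((1 + 0.56)^6 − 1) × 100% ≈ 1341.3%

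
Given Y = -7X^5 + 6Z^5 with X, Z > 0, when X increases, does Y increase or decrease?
Y decreases

Taking the partial derivative:
∂Y/∂X = -35X^4

∂Y/∂X = -35X^4 < 0 (assuming positive values)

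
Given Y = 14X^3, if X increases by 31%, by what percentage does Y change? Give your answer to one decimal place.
124.8%

For Y = 14X^3:
If X → X(1 + 0.31)
Then Y → Y · (1 + 0.31)^3
     ≈ Y · 2.2481

Percentage change = ((1 + 0.31)^3 − 1) × 100% ≈ 124.8%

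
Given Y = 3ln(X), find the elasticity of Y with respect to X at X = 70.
Elasticity = 1/ln(70) ≈ 0.2354

Elasticity = (dY/dX) · (X/Y)

dY/dX = 3/X
At X = 70: dY/dX = 3/70, Y = 3·ln(70)

Elasticity = (3/70) · (70 / (3·ln(70))) = 1/ln(70) ≈ 0.2354

Interpretation: for a small percentage change in X, the percentage change in Y is approximately 0.24 times as large.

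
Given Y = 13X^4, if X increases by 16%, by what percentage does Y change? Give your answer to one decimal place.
81.1%

For Y = 13X^4:
If X → X(1 + 0.16)
Then Y → Y · (1 + 0.16)^4
     ≈ Y · 1.8106

Percentage change = ((1 + 0.16)^4 − 1) × 100% ≈ 81.1%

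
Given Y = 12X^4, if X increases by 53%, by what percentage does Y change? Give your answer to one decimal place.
448.0%

For Y = 12X^4:
If X → X(1 + 0.53)
Then Y → Y · (1 + 0.53)^4
     ≈ Y · 5.4798

Percentage change = ((1 + 0.53)^4 − 1) × 100% ≈ 448.0%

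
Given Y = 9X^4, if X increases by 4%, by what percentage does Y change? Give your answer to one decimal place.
17.0%

For Y = 9X^4:
If X → X(1 + 0.04)
Then Y → Y · (1 + 0.04)^4
     ≈ Y · 1.1699

Percentage change = ((1 + 0.04)^4 − 1) × 100% ≈ 17.0%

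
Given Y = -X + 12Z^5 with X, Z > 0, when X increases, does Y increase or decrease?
Y decreases

Taking the partial derivative:
∂Y/∂X = -1

∂Y/∂X = -1 < 0 (assuming positive values)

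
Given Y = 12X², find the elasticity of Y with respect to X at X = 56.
Elasticity = 2

Elasticity = (dY/dX) · (X/Y)

dY/dX = 24·X
At X = 56: dY/dX = 1344, Y = 37632

Elasticity = 1344 · (56 / 37632) = 2

Interpretation: for a small percentage change in X, the percentage change in Y is approximately 2.00 times as large.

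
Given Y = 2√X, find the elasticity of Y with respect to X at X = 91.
Elasticity = 1/2

Elasticity = (dY/dX) · (X/Y)

dY/dX = 1/√X
At X = 91: dY/dX = √91/91, Y = 2·√91

Elasticity = (√91/91) · (91 / (2·√91)) = 1/2

Interpretation: for a small percentage change in X, the percentage change in Y is approximately 0.50 times as large.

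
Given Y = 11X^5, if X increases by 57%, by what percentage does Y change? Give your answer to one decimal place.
853.9%

For Y = 11X^5:
If X → X(1 + 0.57)
Then Y → Y · (1 + 0.57)^5
     ≈ Y · 9.5389

Percentage change = ((1 + 0.57)^5 − 1) × 100% ≈ 853.9%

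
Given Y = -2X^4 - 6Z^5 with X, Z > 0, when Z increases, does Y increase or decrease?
Y decreases

Taking the partial derivative:
∂Y/∂Z = -30Z^4

∂Y/∂Z = -30Z^4 < 0 (assuming positive values)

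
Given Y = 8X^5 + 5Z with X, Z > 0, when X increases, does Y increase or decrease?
Y increases

Taking the partial derivative:
∂Y/∂X = 40X^4

∂Y/∂X = 40X^4 > 0 (assuming positive values)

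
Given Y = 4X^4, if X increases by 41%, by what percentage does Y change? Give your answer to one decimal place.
295.3%

For Y = 4X^4:
If X → X(1 + 0.41)
Then Y → Y · (1 + 0.41)^4
     ≈ Y · 3.9525

Percentage change = ((1 + 0.41)^4 − 1) × 100% ≈ 295.3%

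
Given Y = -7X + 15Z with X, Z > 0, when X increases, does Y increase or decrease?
Y decreases

Taking the partial derivative:
∂Y/∂X = -7

∂Y/∂X = -7 < 0 (assuming positive values)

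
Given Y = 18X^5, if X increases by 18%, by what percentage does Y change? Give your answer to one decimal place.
128.8%

For Y = 18X^5:
If X → X(1 + 0.18)
Then Y → Y · (1 + 0.18)^5
     ≈ Y · 2.2878

Percentage change = ((1 + 0.18)^5 − 1) × 100% ≈ 128.8%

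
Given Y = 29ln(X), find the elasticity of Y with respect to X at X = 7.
Elasticity = 1/ln(7) ≈ 0.5139

Elasticity = (dY/dX) · (X/Y)

dY/dX = 29/X
At X = 7: dY/dX = 29/7, Y = 29·ln(7)

Elasticity = (29/7) · (7 / (29·ln(7))) = 1/ln(7) ≈ 0.5139

Interpretation: for a small percentage change in X, the percentage change in Y is approximately 0.51 times as large.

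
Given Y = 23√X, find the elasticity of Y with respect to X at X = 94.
Elasticity = 1/2

Elasticity = (dY/dX) · (X/Y)

dY/dX = 23/(2·√X)
At X = 94: dY/dX = 23·√94/188, Y = 23·√94

Elasticity = (23·√94/188) · (94 / (23·√94)) = 1/2

Interpretation: for a small percentage change in X, the percentage change in Y is approximately 0.50 times as large.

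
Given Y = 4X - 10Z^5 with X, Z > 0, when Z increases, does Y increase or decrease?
Y decreases

Taking the partial derivative:
∂Y/∂Z = -50Z^4

∂Y/∂Z = -50Z^4 < 0 (assuming positive values)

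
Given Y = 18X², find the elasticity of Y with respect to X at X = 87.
Elasticity = 2

Elasticity = (dY/dX) · (X/Y)

dY/dX = 36·X
At X = 87: dY/dX = 3132, Y = 136242

Elasticity = 3132 · (87 / 136242) = 2

Interpretation: for a small percentage change in X, the percentage change in Y is approximately 2.00 times as large.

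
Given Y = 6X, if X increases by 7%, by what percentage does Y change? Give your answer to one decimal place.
7.0%

For Y = 6X:
If X → X(1 + 0.07)
Then Y → Y · (1 + 0.07)^1
     = Y · 1.0700

Percentage change = ((1 + 0.07)^1 − 1) × 100% = 7.0%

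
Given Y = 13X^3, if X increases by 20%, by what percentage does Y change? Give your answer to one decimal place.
72.8%

For Y = 13X^3:
If X → X(1 + 0.2)
Then Y → Y · (1 + 0.2)^3
     = Y · 1.7280

Percentage change = ((1 + 0.2)^3 − 1) × 100% = 72.8%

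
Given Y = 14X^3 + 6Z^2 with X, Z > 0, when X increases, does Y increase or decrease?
Y increases

Taking the partial derivative:
∂Y/∂X = 42X^2

∂Y/∂X = 42X^2 > 0 (assuming positive values)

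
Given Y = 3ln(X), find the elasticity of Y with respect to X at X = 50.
Elasticity = 1/ln(50) ≈ 0.2556

Elasticity = (dY/dX) · (X/Y)

dY/dX = 3/X
At X = 50: dY/dX = 3/50, Y = 3·ln(50)

Elasticity = (3/50) · (50 / (3·ln(50))) = 1/ln(50) ≈ 0.2556

Interpretation: for a small percentage change in X, the percentage change in Y is approximately 0.26 times as large.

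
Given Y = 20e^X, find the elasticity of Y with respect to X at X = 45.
Elasticity = 45

Elasticity = (dY/dX) · (X/Y)

dY/dX = 20·e^X
At X = 45: dY/dX = 20·e^45, Y = 20·e^45

Elasticity = (20·e^45) · (45 / (20·e^45)) = 45

Interpretation: for a small percentage change in X, the percentage change in Y is approximately 45.00 times as large.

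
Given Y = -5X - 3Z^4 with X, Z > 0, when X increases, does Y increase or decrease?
Y decreases

Taking the partial derivative:
∂Y/∂X = -5

∂Y/∂X = -5 < 0 (assuming positive values)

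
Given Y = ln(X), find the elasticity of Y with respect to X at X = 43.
Elasticity = 1/ln(43) ≈ 0.2659

Elasticity = (dY/dX) · (X/Y)

dY/dX = 1/X
At X = 43: dY/dX = 1/43, Y = ln(43)

Elasticity = (1/43) · (43 / (ln(43))) = 1/ln(43) ≈ 0.2659

Interpretation: for a small percentage change in X, the percentage change in Y is approximately 0.27 times as large.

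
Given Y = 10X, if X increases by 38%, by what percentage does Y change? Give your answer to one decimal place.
38.0%

For Y = 10X:
If X → X(1 + 0.38)
Then Y → Y · (1 + 0.38)^1
     = Y · 1.3800

Percentage change = ((1 + 0.38)^1 − 1) × 100% = 38.0%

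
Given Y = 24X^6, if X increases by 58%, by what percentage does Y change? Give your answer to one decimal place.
1455.8%

For Y = 24X^6:
If X → X(1 + 0.58)
Then Y → Y · (1 + 0.58)^6
     ≈ Y · 15.5576

Percentage change = ((1 + 0.58)^6 − 1) × 100% ≈ 1455.8%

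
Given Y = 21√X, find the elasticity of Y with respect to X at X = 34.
Elasticity = 1/2

Elasticity = (dY/dX) · (X/Y)

dY/dX = 21/(2·√X)
At X = 34: dY/dX = 21·√34/68, Y = 21·√34

Elasticity = (21·√34/68) · (34 / (21·√34)) = 1/2

Interpretation: for a small percentage change in X, the percentage change in Y is approximately 0.50 times as large.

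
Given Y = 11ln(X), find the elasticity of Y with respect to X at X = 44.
Elasticity = 1/ln(44) ≈ 0.2643

Elasticity = (dY/dX) · (X/Y)

dY/dX = 11/X
At X = 44: dY/dX = 1/4, Y = 11·ln(44)

Elasticity = (1/4) · (44 / (11·ln(44))) = 1/ln(44) ≈ 0.2643

Interpretation: for a small percentage change in X, the percentage change in Y is approximately 0.26 times as large.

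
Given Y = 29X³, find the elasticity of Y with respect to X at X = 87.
Elasticity = 3

Elasticity = (dY/dX) · (X/Y)

dY/dX = 87·X²
At X = 87: dY/dX = 658503, Y = 19096587

Elasticity = 658503 · (87 / 19096587) = 3

Interpretation: for a small percentage change in X, the percentage change in Y is approximately 3.00 times as large.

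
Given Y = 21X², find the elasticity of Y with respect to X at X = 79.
Elasticity = 2

Elasticity = (dY/dX) · (X/Y)

dY/dX = 42·X
At X = 79: dY/dX = 3318, Y = 131061

Elasticity = 3318 · (79 / 131061) = 2

Interpretation: for a small percentage change in X, the percentage change in Y is approximately 2.00 times as large.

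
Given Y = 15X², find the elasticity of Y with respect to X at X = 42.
Elasticity = 2

Elasticity = (dY/dX) · (X/Y)

dY/dX = 30·X
At X = 42: dY/dX = 1260, Y = 26460

Elasticity = 1260 · (42 / 26460) = 2

Interpretation: for a small percentage change in X, the percentage change in Y is approximately 2.00 times as large.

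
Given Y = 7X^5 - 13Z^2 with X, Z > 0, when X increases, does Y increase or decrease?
Y increases

Taking the partial derivative:
∂Y/∂X = 35X^4

∂Y/∂X = 35X^4 > 0 (assuming positive values)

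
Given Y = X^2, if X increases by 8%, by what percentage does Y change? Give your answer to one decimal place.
16.6%

For Y = X^2:
If X → X(1 + 0.08)
Then Y → Y · (1 + 0.08)^2
     = Y · 1.1664

Percentage change = ((1 + 0.08)^2 − 1) × 100% ≈ 16.6%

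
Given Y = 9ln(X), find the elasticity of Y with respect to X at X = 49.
Elasticity = 1/ln(49) ≈ 0.2569

Elasticity = (dY/dX) · (X/Y)

dY/dX = 9/X
At X = 49: dY/dX = 9/49, Y = 9·ln(49)

Elasticity = (9/49) · (49 / (9·ln(49))) = 1/ln(49) ≈ 0.2569

Interpretation: for a small percentage change in X, the percentage change in Y is approximately 0.26 times as large.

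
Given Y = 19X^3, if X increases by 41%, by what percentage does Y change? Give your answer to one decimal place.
180.3%

For Y = 19X^3:
If X → X(1 + 0.41)
Then Y → Y · (1 + 0.41)^3
     ≈ Y · 2.8032

Percentage change = ((1 + 0.41)^3 − 1) × 100% ≈ 180.3%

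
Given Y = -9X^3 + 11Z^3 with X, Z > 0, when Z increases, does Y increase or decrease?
Y increases

Taking the partial derivative:
∂Y/∂Z = 33Z^2

∂Y/∂Z = 33Z^2 > 0 (assuming positive values)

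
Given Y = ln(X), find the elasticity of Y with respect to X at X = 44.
Elasticity = 1/ln(44) ≈ 0.2643

Elasticity = (dY/dX) · (X/Y)

dY/dX = 1/X
At X = 44: dY/dX = 1/44, Y = ln(44)

Elasticity = (1/44) · (44 / (ln(44))) = 1/ln(44) ≈ 0.2643

Interpretation: for a small percentage change in X, the percentage change in Y is approximately 0.26 times as large.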